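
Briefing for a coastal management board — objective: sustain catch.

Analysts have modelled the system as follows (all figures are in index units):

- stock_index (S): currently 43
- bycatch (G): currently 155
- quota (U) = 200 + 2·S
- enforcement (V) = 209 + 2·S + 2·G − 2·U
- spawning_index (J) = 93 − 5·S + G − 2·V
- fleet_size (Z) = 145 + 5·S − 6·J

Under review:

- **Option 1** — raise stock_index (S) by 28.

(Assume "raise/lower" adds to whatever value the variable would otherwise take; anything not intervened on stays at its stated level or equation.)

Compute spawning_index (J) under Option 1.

Option 1 (S + 28):
  S = 43 + 28 = 71
  G = 155
  U = 200 + 2·71 = 342
  V = 209 + 2·71 + 2·155 − 2·342 = -23
  J = 93 − 5·71 + 155 − 2·(-23) = -61

-61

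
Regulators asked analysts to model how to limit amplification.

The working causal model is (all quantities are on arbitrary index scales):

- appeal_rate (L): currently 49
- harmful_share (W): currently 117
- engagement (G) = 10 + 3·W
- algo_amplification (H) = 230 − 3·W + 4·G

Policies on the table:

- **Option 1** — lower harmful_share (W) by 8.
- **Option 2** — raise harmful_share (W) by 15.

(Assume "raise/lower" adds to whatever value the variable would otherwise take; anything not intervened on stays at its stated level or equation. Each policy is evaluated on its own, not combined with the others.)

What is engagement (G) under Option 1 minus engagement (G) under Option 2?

-69

Option 1 (W − 8):
  W = 117 − 8 = 109
  G = 10 + 3·109 = 337
Option 2 (W + 15):
  W = 117 + 15 = 132
  G = 10 + 3·132 = 406
G: 337 − 406 = -69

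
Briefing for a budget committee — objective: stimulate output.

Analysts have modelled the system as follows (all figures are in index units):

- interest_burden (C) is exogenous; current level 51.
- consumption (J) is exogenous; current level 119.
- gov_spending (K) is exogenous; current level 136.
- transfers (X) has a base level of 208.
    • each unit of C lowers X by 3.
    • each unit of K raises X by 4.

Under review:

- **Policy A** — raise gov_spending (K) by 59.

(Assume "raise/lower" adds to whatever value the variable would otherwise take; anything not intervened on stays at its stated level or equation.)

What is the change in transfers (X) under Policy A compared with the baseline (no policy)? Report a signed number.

236

Baseline:
  C = 51
  K = 136
  X = 208 − 3·51 + 4·136 = 599
Policy A (K + 59):
  C = 51
  K = 136 + 59 = 195
  X = 208 − 3·51 + 4·195 = 835
Change in X: 835 − 599 = 236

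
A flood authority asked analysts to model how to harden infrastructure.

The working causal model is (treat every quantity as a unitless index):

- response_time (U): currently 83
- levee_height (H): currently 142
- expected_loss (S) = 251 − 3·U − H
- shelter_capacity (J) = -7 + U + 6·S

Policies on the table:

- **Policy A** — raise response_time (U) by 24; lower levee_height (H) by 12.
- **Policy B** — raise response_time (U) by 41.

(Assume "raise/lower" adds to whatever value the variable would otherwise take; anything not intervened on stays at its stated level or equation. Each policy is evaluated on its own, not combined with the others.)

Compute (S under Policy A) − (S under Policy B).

Policy A (U + 24, H − 12):
  U = 83 + 24 = 107
  H = 142 − 12 = 130
  S = 251 − 3·107 − 130 = -200
Policy B (U + 41):
  U = 83 + 41 = 124
  H = 142
  S = 251 − 3·124 − 142 = -263
S: -200 − (-263) = 63

63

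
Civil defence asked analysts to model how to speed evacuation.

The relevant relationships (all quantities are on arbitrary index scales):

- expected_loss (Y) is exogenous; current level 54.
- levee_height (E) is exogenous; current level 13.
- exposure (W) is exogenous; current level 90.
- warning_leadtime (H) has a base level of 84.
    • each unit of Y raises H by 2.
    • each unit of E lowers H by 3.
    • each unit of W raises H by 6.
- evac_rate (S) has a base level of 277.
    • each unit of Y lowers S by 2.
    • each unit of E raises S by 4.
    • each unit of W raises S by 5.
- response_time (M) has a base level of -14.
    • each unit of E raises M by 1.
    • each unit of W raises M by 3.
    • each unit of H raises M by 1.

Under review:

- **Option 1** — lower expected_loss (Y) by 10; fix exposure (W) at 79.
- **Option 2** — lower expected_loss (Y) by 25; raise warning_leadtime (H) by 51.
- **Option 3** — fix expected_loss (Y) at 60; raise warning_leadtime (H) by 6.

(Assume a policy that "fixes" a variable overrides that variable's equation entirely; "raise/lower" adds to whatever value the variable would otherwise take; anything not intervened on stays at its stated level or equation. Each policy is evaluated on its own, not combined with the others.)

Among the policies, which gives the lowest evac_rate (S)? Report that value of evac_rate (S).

636

Option 1 (Y − 10, W := 79):
  Y = 54 − 10 = 44
  E = 13
  W = 79
  S = 277 − 2·44 + 4·13 + 5·79 = 636
Option 2 (Y − 25, H + 51):
  Y = 54 − 25 = 29
  E = 13
  W = 90
  S = 277 − 2·29 + 4·13 + 5·90 = 721
Option 3 (Y := 60, H + 6):
  Y = 60
  E = 13
  W = 90
  S = 277 − 2·60 + 4·13 + 5·90 = 659
Comparing — Option 1: S=636, Option 2: S=721, Option 3: S=659. Lowest is 636 (Option 1).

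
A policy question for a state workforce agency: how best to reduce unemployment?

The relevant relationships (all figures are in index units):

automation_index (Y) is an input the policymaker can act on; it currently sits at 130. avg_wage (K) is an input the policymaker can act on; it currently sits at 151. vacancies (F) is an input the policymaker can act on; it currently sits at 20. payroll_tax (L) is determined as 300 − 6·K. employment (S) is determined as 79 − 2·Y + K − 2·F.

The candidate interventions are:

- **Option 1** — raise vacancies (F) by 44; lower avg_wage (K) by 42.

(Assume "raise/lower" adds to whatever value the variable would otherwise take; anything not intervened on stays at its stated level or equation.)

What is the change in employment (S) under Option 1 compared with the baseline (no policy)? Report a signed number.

Baseline:
  Y = 130
  K = 151
  F = 20
  S = 79 − 2·130 + 151 − 2·20 = -70
Option 1 (F + 44, K − 42):
  Y = 130
  K = 151 − 42 = 109
  F = 20 + 44 = 64
  S = 79 − 2·130 + 109 − 2·64 = -200
Change in S: -200 − (-70) = -130

-130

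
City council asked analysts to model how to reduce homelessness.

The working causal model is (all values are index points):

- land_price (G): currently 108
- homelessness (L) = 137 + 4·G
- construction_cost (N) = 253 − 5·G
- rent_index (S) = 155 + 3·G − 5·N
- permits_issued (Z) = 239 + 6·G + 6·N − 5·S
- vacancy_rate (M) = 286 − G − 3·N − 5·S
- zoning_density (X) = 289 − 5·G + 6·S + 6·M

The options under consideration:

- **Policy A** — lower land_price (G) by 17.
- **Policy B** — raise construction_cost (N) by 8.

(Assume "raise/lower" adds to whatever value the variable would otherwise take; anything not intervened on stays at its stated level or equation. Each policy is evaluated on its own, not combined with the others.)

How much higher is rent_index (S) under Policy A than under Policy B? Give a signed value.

Policy A (G − 17):
  G = 108 − 17 = 91
  N = 253 − 5·91 = -202
  S = 155 + 3·91 − 5·(-202) = 1438
Policy B (N + 8):
  G = 108
  N = 253 − 5·108 (+8 from intervention) = -279
  S = 155 + 3·108 − 5·(-279) = 1874
S: 1438 − 1874 = -436

-436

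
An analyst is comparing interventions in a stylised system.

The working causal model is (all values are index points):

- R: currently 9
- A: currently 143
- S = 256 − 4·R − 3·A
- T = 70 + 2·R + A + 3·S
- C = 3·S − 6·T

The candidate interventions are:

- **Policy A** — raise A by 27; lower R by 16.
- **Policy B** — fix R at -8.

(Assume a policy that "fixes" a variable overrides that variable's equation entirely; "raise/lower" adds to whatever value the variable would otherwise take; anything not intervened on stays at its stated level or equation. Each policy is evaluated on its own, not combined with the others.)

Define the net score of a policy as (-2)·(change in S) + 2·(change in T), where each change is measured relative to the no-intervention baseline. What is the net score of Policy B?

204

Baseline:
  R = 9
  A = 143
  S = 256 − 4·9 − 3·143 = -209
  T = 70 + 2·9 + 143 + 3·(-209) = -396
Policy B (R := -8):
  R = -8
  A = 143
  S = 256 − 4·(-8) − 3·143 = -141
  T = 70 + 2·(-8) + 143 + 3·(-141) = -226
ΔS = -141 − (-209) = 68; ΔT = -226 − (-396) = 170
Score = (-2)·68 + 2·170 = 204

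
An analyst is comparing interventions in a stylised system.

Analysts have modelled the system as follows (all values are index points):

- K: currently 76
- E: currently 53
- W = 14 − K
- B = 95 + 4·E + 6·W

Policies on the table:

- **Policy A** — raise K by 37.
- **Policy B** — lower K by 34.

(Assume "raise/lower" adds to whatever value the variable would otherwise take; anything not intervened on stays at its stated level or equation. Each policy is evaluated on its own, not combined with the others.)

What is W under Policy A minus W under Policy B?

-71

Policy A (K + 37):
  K = 76 + 37 = 113
  W = 14 − 113 = -99
Policy B (K − 34):
  K = 76 − 34 = 42
  W = 14 − 42 = -28
W: -99 − (-28) = -71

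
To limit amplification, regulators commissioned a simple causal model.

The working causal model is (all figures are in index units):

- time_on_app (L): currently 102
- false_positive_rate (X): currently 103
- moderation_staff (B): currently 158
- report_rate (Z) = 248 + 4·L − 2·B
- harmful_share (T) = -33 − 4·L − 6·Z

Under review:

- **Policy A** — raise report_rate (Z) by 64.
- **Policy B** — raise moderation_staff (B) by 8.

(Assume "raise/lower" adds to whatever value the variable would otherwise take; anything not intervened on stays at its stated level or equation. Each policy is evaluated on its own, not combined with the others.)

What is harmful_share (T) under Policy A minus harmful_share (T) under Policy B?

-480

Policy A (Z + 64):
  L = 102
  B = 158
  Z = 248 + 4·102 − 2·158 (+64 from intervention) = 404
  T = -33 − 4·102 − 6·404 = -2865
Policy B (B + 8):
  L = 102
  B = 158 + 8 = 166
  Z = 248 + 4·102 − 2·166 = 324
  T = -33 − 4·102 − 6·324 = -2385
T: -2865 − (-2385) = -480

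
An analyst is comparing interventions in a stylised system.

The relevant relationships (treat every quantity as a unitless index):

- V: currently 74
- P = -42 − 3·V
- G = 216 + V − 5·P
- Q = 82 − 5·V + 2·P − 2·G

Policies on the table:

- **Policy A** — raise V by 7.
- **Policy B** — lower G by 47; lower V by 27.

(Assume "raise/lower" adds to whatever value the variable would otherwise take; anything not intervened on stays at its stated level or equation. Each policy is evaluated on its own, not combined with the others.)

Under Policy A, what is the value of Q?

-4337

Policy A (V + 7):
  V = 74 + 7 = 81
  P = -42 − 3·81 = -285
  G = 216 + 81 − 5·(-285) = 1722
  Q = 82 − 5·81 + 2·(-285) − 2·1722 = -4337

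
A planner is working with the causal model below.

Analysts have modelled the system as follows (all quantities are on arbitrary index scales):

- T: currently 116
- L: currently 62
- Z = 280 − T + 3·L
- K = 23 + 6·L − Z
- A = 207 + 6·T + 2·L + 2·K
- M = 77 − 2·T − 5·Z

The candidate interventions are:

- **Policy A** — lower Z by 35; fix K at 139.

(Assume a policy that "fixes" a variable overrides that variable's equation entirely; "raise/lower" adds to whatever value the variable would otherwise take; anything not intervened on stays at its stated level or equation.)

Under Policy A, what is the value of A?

Policy A (Z − 35, K := 139):
  T = 116
  L = 62
  Z = 280 − 116 + 3·62 (−35 from intervention) = 315
  K = 139
  A = 207 + 6·116 + 2·62 + 2·139 = 1305

1305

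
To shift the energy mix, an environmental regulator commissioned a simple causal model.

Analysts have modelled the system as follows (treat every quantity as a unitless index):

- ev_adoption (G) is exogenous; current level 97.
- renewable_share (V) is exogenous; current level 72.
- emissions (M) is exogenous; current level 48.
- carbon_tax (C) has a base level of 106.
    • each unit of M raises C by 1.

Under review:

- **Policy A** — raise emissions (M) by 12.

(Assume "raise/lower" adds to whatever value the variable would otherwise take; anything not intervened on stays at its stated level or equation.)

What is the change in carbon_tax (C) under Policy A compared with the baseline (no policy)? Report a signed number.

Baseline:
  M = 48
  C = 106 + 48 = 154
Policy A (M + 12):
  M = 48 + 12 = 60
  C = 106 + 60 = 166
Change in C: 166 − 154 = 12

12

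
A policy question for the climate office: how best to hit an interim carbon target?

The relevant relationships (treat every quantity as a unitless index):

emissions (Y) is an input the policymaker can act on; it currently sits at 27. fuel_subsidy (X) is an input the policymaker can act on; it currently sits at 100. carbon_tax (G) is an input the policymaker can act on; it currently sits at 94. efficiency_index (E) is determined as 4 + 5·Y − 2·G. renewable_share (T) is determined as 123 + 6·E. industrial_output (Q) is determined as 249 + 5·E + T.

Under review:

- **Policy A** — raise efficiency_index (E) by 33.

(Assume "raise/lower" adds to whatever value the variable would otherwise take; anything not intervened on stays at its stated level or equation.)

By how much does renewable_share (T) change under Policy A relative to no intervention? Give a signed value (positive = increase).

198

Baseline:
  Y = 27
  G = 94
  E = 4 + 5·27 − 2·94 = -49
  T = 123 + 6·(-49) = -171
Policy A (E + 33):
  Y = 27
  G = 94
  E = 4 + 5·27 − 2·94 (+33 from intervention) = -16
  T = 123 + 6·(-16) = 27
Change in T: 27 − (-171) = 198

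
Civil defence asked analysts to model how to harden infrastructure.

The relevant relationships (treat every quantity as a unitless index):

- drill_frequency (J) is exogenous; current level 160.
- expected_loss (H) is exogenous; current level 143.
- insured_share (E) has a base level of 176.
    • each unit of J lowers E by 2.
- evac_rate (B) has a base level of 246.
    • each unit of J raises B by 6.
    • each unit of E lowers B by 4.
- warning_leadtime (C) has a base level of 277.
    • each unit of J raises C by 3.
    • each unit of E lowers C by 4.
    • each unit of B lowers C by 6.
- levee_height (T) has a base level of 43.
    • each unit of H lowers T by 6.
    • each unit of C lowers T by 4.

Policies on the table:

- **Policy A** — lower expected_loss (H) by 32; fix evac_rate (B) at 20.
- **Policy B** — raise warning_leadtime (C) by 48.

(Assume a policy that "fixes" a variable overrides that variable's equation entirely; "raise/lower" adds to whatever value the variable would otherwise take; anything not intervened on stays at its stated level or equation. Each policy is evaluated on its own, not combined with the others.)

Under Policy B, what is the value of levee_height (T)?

Policy B (C + 48):
  J = 160
  H = 143
  E = 176 − 2·160 = -144
  B = 246 + 6·160 − 4·(-144) = 1782
  C = 277 + 3·160 − 4·(-144) − 6·1782 (+48 from intervention) = -9311
  T = 43 − 6·143 − 4·(-9311) = 36429

36429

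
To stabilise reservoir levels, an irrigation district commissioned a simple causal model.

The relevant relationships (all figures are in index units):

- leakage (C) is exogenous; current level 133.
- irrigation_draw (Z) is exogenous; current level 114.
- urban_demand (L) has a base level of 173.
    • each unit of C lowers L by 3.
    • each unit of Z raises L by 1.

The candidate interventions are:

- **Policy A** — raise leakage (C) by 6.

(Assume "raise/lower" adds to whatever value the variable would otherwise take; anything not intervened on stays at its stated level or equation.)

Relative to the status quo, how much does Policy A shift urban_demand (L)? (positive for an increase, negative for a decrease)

-18

Baseline:
  C = 133
  Z = 114
  L = 173 − 3·133 + 114 = -112
Policy A (C + 6):
  C = 133 + 6 = 139
  Z = 114
  L = 173 − 3·139 + 114 = -130
Change in L: -130 − (-112) = -18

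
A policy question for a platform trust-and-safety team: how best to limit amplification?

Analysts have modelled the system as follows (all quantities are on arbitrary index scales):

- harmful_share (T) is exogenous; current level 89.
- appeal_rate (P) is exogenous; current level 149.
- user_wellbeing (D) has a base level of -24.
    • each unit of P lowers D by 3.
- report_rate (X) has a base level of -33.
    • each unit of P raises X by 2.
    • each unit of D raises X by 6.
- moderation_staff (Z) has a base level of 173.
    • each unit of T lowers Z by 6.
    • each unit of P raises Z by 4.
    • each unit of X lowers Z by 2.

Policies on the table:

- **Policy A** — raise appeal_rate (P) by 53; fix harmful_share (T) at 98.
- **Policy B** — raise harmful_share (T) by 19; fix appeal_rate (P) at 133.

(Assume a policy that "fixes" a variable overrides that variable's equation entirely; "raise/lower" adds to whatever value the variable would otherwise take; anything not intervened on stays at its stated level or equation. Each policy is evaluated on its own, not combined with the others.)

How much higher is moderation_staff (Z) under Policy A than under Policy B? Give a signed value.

2544

Policy A (P + 53, T := 98):
  T = 98
  P = 149 + 53 = 202
  D = -24 − 3·202 = -630
  X = -33 + 2·202 + 6·(-630) = -3409
  Z = 173 − 6·98 + 4·202 − 2·(-3409) = 7211
Policy B (T + 19, P := 133):
  T = 89 + 19 = 108
  P = 133
  D = -24 − 3·133 = -423
  X = -33 + 2·133 + 6·(-423) = -2305
  Z = 173 − 6·108 + 4·133 − 2·(-2305) = 4667
Z: 7211 − 4667 = 2544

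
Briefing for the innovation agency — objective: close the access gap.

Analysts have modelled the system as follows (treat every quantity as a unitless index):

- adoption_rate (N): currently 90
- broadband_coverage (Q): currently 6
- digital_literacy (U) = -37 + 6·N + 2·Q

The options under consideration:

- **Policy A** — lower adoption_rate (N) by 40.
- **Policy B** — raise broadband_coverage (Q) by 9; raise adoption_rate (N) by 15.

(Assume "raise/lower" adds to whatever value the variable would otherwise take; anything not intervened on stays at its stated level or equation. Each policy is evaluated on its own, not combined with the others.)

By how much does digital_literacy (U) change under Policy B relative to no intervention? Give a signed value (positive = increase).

Baseline:
  N = 90
  Q = 6
  U = -37 + 6·90 + 2·6 = 515
Policy B (Q + 9, N + 15):
  N = 90 + 15 = 105
  Q = 6 + 9 = 15
  U = -37 + 6·105 + 2·15 = 623
Change in U: 623 − 515 = 108

108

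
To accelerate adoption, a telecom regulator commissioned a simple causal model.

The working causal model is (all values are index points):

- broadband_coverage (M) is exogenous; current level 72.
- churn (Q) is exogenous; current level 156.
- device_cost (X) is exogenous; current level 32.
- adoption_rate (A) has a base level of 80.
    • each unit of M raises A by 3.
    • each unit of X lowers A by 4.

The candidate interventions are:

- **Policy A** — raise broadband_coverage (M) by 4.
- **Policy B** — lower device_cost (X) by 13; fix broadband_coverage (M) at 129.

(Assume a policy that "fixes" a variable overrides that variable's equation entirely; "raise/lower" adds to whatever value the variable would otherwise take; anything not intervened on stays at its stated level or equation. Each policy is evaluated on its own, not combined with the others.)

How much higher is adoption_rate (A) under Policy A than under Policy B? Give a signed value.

Policy A (M + 4):
  M = 72 + 4 = 76
  X = 32
  A = 80 + 3·76 − 4·32 = 180
Policy B (X − 13, M := 129):
  M = 129
  X = 32 − 13 = 19
  A = 80 + 3·129 − 4·19 = 391
A: 180 − 391 = -211

-211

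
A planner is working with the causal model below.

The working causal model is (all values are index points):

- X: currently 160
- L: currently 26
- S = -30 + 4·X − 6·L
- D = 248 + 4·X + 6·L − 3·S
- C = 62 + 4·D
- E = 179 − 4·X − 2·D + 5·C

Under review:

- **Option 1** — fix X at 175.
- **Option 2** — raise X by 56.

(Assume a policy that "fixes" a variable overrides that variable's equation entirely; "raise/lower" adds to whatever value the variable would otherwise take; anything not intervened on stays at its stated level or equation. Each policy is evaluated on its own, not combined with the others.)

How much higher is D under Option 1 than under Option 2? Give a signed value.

Option 1 (X := 175):
  X = 175
  L = 26
  S = -30 + 4·175 − 6·26 = 514
  D = 248 + 4·175 + 6·26 − 3·514 = -438
Option 2 (X + 56):
  X = 160 + 56 = 216
  L = 26
  S = -30 + 4·216 − 6·26 = 678
  D = 248 + 4·216 + 6·26 − 3·678 = -766
D: -438 − (-766) = 328

328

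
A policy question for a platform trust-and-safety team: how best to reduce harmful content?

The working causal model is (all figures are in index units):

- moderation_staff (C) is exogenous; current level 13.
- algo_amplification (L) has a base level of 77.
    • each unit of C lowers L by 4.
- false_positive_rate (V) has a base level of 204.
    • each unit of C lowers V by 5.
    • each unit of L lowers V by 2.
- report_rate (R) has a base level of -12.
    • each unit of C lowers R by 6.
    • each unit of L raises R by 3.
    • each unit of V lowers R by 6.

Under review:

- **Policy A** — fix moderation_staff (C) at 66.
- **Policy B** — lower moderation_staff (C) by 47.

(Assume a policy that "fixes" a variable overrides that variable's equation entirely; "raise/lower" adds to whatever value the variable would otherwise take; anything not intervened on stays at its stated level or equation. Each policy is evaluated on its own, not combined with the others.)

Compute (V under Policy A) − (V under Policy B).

300

Policy A (C := 66):
  C = 66
  L = 77 − 4·66 = -187
  V = 204 − 5·66 − 2·(-187) = 248
Policy B (C − 47):
  C = 13 − 47 = -34
  L = 77 − 4·(-34) = 213
  V = 204 − 5·(-34) − 2·213 = -52
V: 248 − (-52) = 300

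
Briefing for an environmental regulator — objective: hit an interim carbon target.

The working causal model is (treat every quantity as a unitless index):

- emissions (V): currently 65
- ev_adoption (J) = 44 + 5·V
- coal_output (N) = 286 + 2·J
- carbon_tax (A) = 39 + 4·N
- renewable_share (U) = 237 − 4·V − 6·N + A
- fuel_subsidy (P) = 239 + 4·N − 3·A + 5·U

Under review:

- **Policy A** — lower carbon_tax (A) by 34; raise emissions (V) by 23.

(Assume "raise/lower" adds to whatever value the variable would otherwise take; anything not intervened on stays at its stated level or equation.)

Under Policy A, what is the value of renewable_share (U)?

-2618

Policy A (A − 34, V + 23):
  V = 65 + 23 = 88
  J = 44 + 5·88 = 484
  N = 286 + 2·484 = 1254
  A = 39 + 4·1254 (−34 from intervention) = 5021
  U = 237 − 4·88 − 6·1254 + 5021 = -2618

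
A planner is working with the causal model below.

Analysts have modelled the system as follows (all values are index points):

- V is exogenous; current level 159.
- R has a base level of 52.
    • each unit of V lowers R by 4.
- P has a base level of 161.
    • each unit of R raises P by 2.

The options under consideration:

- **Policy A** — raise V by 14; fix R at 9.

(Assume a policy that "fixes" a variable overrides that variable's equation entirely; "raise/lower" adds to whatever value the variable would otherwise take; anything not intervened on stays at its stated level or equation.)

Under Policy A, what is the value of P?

179

Policy A (V + 14, R := 9):
  V = 159 + 14 = 173
  R = 9
  P = 161 + 2·9 = 179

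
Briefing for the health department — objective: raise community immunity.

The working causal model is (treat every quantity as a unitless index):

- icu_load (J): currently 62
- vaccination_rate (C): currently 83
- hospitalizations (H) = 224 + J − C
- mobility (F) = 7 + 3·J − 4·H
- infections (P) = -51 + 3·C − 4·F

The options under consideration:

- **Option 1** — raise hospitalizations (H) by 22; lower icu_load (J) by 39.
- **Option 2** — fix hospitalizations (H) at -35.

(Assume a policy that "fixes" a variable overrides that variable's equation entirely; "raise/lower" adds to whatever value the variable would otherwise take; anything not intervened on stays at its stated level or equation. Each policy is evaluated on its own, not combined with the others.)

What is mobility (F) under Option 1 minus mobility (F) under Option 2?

Option 1 (H + 22, J − 39):
  J = 62 − 39 = 23
  C = 83
  H = 224 + 23 − 83 (+22 from intervention) = 186
  F = 7 + 3·23 − 4·186 = -668
Option 2 (H := -35):
  J = 62
  C = 83
  H = -35
  F = 7 + 3·62 − 4·(-35) = 333
F: -668 − 333 = -1001

-1001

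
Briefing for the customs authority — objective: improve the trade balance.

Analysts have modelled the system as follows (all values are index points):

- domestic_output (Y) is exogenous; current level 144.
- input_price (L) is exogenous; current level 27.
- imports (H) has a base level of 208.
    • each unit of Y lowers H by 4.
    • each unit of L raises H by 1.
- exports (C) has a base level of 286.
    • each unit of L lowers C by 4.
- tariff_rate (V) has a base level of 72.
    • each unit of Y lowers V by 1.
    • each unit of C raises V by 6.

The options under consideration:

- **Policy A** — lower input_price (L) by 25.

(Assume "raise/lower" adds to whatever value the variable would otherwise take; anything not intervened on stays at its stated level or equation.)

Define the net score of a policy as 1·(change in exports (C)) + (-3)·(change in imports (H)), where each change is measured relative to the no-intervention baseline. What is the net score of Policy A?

Baseline:
  Y = 144
  L = 27
  H = 208 − 4·144 + 27 = -341
  C = 286 − 4·27 = 178
Policy A (L − 25):
  Y = 144
  L = 27 − 25 = 2
  H = 208 − 4·144 + 2 = -366
  C = 286 − 4·2 = 278
ΔC = 278 − 178 = 100; ΔH = -366 − (-341) = -25
Score = 1·100 + (-3)·(-25) = 175

175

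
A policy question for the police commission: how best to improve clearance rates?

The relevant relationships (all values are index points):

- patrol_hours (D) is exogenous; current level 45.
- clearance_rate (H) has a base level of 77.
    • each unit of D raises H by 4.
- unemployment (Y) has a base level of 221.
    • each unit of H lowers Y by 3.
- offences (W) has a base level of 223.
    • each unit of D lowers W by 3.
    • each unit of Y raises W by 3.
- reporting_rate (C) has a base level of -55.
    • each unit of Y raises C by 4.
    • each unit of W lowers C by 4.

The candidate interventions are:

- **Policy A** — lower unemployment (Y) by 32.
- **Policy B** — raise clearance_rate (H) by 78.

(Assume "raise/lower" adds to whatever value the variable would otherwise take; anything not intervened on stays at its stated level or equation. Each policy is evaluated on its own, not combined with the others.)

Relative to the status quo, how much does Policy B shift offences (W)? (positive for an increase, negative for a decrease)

-702

Baseline:
  D = 45
  H = 77 + 4·45 = 257
  Y = 221 − 3·257 = -550
  W = 223 − 3·45 + 3·(-550) = -1562
Policy B (H + 78):
  D = 45
  H = 77 + 4·45 (+78 from intervention) = 335
  Y = 221 − 3·335 = -784
  W = 223 − 3·45 + 3·(-784) = -2264
Change in W: -2264 − (-1562) = -702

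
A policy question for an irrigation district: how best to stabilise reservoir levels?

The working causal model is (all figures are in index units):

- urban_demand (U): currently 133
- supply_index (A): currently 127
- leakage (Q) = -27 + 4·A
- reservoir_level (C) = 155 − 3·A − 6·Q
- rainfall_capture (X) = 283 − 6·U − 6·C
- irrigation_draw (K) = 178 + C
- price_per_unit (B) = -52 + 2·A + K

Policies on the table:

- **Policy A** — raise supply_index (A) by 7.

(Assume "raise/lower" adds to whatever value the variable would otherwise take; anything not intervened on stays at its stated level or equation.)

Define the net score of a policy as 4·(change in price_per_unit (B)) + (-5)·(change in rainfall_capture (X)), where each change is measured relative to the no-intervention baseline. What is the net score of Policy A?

Baseline:
  U = 133
  A = 127
  Q = -27 + 4·127 = 481
  C = 155 − 3·127 − 6·481 = -3112
  X = 283 − 6·133 − 6·(-3112) = 18157
  K = 178 + (-3112) = -2934
  B = -52 + 2·127 + (-2934) = -2732
Policy A (A + 7):
  U = 133
  A = 127 + 7 = 134
  Q = -27 + 4·134 = 509
  C = 155 − 3·134 − 6·509 = -3301
  X = 283 − 6·133 − 6·(-3301) = 19291
  K = 178 + (-3301) = -3123
  B = -52 + 2·134 + (-3123) = -2907
ΔB = -2907 − (-2732) = -175; ΔX = 19291 − 18157 = 1134
Score = 4·(-175) + (-5)·1134 = -6370

-6370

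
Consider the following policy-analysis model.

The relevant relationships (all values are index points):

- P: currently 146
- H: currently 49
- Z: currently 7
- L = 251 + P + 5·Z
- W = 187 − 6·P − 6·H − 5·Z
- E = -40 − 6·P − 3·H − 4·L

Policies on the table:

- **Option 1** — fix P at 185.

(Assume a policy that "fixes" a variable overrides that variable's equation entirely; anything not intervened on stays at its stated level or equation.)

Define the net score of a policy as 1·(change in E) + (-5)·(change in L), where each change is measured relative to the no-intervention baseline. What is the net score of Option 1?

-585

Baseline:
  P = 146
  H = 49
  Z = 7
  L = 251 + 146 + 5·7 = 432
  E = -40 − 6·146 − 3·49 − 4·432 = -2791
Option 1 (P := 185):
  P = 185
  H = 49
  Z = 7
  L = 251 + 185 + 5·7 = 471
  E = -40 − 6·185 − 3·49 − 4·471 = -3181
ΔE = -3181 − (-2791) = -390; ΔL = 471 − 432 = 39
Score = 1·(-390) + (-5)·39 = -585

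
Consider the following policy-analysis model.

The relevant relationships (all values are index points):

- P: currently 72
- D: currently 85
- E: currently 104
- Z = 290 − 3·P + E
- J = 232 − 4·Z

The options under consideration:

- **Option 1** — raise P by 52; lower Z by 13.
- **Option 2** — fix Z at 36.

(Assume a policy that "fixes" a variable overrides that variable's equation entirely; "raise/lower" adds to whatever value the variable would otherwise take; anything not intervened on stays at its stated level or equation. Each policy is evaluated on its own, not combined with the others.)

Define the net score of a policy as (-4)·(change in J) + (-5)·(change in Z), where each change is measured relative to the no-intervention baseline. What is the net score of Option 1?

Baseline:
  P = 72
  E = 104
  Z = 290 − 3·72 + 104 = 178
  J = 232 − 4·178 = -480
Option 1 (P + 52, Z − 13):
  P = 72 + 52 = 124
  E = 104
  Z = 290 − 3·124 + 104 (−13 from intervention) = 9
  J = 232 − 4·9 = 196
ΔJ = 196 − (-480) = 676; ΔZ = 9 − 178 = -169
Score = (-4)·676 + (-5)·(-169) = -1859

-1859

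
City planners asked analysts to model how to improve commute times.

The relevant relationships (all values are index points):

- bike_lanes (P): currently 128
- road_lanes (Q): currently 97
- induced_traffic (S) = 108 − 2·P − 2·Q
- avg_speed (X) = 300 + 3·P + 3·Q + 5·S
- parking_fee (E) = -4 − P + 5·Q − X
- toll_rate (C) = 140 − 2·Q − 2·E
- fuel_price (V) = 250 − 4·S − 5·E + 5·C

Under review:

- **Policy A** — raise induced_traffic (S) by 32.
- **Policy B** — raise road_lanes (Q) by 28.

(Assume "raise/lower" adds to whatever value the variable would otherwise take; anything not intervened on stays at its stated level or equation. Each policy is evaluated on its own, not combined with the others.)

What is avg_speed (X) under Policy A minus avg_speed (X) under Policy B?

Policy A (S + 32):
  P = 128
  Q = 97
  S = 108 − 2·128 − 2·97 (+32 from intervention) = -310
  X = 300 + 3·128 + 3·97 + 5·(-310) = -575
Policy B (Q + 28):
  P = 128
  Q = 97 + 28 = 125
  S = 108 − 2·128 − 2·125 = -398
  X = 300 + 3·128 + 3·125 + 5·(-398) = -931
X: -575 − (-931) = 356

356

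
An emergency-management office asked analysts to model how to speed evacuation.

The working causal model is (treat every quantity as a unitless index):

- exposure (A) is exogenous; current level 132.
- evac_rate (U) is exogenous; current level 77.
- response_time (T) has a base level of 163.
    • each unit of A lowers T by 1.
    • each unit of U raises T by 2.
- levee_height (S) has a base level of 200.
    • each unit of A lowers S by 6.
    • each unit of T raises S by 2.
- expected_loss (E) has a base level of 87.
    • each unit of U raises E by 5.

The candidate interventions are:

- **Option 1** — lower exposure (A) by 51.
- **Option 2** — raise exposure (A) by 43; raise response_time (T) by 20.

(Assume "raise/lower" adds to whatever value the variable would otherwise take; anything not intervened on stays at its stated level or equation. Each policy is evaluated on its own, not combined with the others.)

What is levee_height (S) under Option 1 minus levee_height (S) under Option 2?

712

Option 1 (A − 51):
  A = 132 − 51 = 81
  U = 77
  T = 163 − 81 + 2·77 = 236
  S = 200 − 6·81 + 2·236 = 186
Option 2 (A + 43, T + 20):
  A = 132 + 43 = 175
  U = 77
  T = 163 − 175 + 2·77 (+20 from intervention) = 162
  S = 200 − 6·175 + 2·162 = -526
S: 186 − (-526) = 712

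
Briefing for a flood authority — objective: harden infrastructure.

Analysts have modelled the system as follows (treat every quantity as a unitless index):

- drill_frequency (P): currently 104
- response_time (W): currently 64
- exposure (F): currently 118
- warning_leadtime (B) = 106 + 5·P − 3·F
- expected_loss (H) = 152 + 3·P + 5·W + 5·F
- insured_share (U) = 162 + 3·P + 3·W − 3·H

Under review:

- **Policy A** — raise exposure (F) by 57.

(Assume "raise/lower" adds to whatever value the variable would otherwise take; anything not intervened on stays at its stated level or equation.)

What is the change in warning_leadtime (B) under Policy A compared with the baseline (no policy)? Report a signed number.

Baseline:
  P = 104
  F = 118
  B = 106 + 5·104 − 3·118 = 272
Policy A (F + 57):
  P = 104
  F = 118 + 57 = 175
  B = 106 + 5·104 − 3·175 = 101
Change in B: 101 − 272 = -171

-171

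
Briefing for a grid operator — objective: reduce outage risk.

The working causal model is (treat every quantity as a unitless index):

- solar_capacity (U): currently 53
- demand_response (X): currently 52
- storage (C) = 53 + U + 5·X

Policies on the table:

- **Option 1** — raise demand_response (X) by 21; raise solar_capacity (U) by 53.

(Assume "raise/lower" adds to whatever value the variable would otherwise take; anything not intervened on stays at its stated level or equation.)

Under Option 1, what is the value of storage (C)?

Option 1 (X + 21, U + 53):
  U = 53 + 53 = 106
  X = 52 + 21 = 73
  C = 53 + 106 + 5·73 = 524

524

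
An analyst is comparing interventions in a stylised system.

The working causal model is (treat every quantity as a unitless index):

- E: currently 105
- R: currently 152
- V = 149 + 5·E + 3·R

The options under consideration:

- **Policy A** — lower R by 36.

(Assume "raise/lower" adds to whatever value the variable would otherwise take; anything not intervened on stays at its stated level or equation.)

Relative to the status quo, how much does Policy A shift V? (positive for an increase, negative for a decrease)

-108

Baseline:
  E = 105
  R = 152
  V = 149 + 5·105 + 3·152 = 1130
Policy A (R − 36):
  E = 105
  R = 152 − 36 = 116
  V = 149 + 5·105 + 3·116 = 1022
Change in V: 1022 − 1130 = -108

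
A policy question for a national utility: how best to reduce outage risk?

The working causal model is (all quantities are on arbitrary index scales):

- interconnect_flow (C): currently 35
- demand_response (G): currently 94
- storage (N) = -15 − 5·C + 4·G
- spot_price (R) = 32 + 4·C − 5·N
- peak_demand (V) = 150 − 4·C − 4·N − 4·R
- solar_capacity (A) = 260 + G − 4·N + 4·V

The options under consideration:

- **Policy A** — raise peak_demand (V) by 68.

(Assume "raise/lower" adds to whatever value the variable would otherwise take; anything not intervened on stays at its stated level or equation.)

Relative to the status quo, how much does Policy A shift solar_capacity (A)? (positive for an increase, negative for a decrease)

Baseline:
  C = 35
  G = 94
  N = -15 − 5·35 + 4·94 = 186
  R = 32 + 4·35 − 5·186 = -758
  V = 150 − 4·35 − 4·186 − 4·(-758) = 2298
  A = 260 + 94 − 4·186 + 4·2298 = 8802
Policy A (V + 68):
  C = 35
  G = 94
  N = -15 − 5·35 + 4·94 = 186
  R = 32 + 4·35 − 5·186 = -758
  V = 150 − 4·35 − 4·186 − 4·(-758) (+68 from intervention) = 2366
  A = 260 + 94 − 4·186 + 4·2366 = 9074
Change in A: 9074 − 8802 = 272

272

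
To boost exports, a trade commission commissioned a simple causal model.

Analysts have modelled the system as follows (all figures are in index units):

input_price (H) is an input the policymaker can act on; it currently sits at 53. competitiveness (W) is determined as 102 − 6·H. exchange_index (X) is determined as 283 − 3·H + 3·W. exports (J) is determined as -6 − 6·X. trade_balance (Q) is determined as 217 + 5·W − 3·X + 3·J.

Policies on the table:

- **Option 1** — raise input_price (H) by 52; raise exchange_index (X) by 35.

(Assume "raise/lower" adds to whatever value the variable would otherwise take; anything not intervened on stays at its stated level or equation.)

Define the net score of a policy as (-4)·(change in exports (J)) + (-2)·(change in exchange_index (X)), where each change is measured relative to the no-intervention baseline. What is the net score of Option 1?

Baseline:
  H = 53
  W = 102 − 6·53 = -216
  X = 283 − 3·53 + 3·(-216) = -524
  J = -6 − 6·(-524) = 3138
Option 1 (H + 52, X + 35):
  H = 53 + 52 = 105
  W = 102 − 6·105 = -528
  X = 283 − 3·105 + 3·(-528) (+35 from intervention) = -1581
  J = -6 − 6·(-1581) = 9480
ΔJ = 9480 − 3138 = 6342; ΔX = -1581 − (-524) = -1057
Score = (-4)·6342 + (-2)·(-1057) = -23254

-23254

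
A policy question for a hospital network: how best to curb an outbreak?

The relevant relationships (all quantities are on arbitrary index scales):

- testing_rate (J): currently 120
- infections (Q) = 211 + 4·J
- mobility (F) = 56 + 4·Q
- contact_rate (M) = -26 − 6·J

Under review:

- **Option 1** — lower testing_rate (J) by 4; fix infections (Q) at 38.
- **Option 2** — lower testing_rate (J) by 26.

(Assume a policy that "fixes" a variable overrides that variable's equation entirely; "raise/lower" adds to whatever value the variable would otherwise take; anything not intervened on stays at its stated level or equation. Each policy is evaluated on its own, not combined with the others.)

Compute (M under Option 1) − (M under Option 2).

Option 1 (J − 4, Q := 38):
  J = 120 − 4 = 116
  M = -26 − 6·116 = -722
Option 2 (J − 26):
  J = 120 − 26 = 94
  M = -26 − 6·94 = -590
M: -722 − (-590) = -132

-132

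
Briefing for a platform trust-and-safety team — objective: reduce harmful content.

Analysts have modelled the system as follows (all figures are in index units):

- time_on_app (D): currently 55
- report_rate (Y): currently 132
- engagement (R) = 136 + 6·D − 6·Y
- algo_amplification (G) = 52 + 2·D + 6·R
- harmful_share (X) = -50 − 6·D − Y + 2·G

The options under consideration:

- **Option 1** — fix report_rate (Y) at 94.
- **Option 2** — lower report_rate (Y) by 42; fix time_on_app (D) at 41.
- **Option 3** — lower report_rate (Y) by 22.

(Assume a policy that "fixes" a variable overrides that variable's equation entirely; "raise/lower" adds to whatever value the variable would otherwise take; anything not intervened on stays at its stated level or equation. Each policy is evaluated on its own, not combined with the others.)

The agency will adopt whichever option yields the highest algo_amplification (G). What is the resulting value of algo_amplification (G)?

-426

Option 1 (Y := 94):
  D = 55
  Y = 94
  R = 136 + 6·55 − 6·94 = -98
  G = 52 + 2·55 + 6·(-98) = -426
Option 2 (Y − 42, D := 41):
  D = 41
  Y = 132 − 42 = 90
  R = 136 + 6·41 − 6·90 = -158
  G = 52 + 2·41 + 6·(-158) = -814
Option 3 (Y − 22):
  D = 55
  Y = 132 − 22 = 110
  R = 136 + 6·55 − 6·110 = -194
  G = 52 + 2·55 + 6·(-194) = -1002
Comparing — Option 1: G=-426, Option 2: G=-814, Option 3: G=-1002. Highest is -426 (Option 1).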